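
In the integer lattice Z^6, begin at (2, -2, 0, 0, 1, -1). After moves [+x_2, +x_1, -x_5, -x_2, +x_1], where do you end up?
(4, -2, 0, 0, 0, -1)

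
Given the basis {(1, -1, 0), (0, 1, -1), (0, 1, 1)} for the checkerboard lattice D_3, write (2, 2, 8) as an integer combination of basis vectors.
2b₁ - 2b₂ + 6b₃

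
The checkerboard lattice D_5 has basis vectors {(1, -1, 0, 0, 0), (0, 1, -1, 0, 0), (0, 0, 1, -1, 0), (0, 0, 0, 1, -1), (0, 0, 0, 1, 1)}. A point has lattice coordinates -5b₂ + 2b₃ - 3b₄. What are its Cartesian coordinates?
(0, -5, 7, -5, 3)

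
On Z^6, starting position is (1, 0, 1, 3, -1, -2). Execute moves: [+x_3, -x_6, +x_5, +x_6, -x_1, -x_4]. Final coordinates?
(0, 0, 2, 2, 0, -2)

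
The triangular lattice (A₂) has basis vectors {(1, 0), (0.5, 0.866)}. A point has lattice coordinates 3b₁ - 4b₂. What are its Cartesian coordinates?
(1, -3.464)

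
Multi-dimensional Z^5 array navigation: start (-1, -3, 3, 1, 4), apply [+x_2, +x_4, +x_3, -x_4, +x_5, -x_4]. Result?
(-1, -2, 4, 0, 5)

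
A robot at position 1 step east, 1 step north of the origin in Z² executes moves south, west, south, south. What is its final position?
(0, -2)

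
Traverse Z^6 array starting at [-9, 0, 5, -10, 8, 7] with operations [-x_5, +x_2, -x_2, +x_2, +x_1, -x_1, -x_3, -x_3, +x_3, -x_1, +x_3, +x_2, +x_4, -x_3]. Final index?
(-10, 2, 4, -9, 7, 7)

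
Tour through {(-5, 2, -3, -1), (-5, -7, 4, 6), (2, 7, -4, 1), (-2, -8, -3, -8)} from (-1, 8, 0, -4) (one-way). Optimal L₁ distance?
73
(one optimal route: (-1, 8, 0, -4) → (2, 7, -4, 1) → (-5, 2, -3, -1) → (-2, -8, -3, -8) → (-5, -7, 4, 6))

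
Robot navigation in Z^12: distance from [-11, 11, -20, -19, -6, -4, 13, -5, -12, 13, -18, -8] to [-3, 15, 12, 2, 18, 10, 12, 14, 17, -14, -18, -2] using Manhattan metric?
185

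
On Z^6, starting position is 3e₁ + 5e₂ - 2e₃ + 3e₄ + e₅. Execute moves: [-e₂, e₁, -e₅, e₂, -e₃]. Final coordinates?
(4, 5, -3, 3, 0, 0)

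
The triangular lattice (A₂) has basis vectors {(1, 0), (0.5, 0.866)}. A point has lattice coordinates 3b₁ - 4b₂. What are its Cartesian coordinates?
(1, -3.464)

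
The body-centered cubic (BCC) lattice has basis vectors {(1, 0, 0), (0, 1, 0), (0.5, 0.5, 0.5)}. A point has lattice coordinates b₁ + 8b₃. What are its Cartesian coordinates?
(5, 4, 4)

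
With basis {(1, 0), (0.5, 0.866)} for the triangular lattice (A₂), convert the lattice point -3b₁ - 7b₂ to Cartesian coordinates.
(-6.5, -6.062)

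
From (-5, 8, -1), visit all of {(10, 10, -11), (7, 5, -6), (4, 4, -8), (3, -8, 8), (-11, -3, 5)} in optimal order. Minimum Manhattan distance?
93
(one optimal route: (-5, 8, -1) → (-11, -3, 5) → (3, -8, 8) → (4, 4, -8) → (7, 5, -6) → (10, 10, -11))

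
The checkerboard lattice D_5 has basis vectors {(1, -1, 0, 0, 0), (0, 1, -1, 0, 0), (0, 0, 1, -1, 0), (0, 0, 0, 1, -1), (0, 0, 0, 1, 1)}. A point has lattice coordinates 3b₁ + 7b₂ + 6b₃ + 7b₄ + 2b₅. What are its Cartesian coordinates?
(3, 4, -1, 3, -5)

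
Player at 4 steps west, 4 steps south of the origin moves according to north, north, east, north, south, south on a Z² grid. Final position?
(-3, -3)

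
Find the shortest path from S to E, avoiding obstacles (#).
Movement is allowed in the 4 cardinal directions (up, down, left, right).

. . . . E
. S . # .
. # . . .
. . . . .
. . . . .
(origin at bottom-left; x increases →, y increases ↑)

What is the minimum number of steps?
4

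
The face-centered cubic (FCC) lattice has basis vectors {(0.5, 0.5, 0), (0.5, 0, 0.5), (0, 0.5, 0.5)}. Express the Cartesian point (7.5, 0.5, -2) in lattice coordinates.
10b₁ + 5b₂ - 9b₃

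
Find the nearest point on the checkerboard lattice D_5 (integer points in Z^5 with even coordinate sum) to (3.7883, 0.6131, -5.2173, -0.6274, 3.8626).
(4, 0, -5, -1, 4)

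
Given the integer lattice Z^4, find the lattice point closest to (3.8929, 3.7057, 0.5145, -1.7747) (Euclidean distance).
(4, 4, 1, -2)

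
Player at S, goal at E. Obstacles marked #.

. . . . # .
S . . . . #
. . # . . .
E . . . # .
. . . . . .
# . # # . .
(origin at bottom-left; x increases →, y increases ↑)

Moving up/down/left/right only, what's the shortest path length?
2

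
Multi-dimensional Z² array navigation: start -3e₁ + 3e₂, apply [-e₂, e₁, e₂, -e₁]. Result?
(-3, 3)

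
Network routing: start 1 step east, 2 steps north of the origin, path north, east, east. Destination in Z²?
(3, 3)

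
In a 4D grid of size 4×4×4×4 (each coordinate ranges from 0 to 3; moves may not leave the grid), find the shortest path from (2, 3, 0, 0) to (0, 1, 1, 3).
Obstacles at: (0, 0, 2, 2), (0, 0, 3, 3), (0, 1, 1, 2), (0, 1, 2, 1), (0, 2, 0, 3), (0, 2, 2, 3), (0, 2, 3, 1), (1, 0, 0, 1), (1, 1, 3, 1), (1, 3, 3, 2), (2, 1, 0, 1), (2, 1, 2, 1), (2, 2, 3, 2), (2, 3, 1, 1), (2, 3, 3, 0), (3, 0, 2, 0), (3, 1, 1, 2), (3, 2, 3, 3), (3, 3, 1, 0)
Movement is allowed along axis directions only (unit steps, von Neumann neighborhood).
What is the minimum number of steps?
8
(one shortest path: (2, 3, 0, 0) → (1, 3, 0, 0) → (0, 3, 0, 0) → (0, 2, 0, 0) → (0, 1, 0, 0) → (0, 1, 0, 1) → (0, 1, 0, 2) → (0, 1, 0, 3) → (0, 1, 1, 3))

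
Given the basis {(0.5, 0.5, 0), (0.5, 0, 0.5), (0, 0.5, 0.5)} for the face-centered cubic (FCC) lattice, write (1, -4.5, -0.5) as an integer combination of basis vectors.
-3b₁ + 5b₂ - 6b₃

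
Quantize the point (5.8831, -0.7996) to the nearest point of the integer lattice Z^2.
(6, -1)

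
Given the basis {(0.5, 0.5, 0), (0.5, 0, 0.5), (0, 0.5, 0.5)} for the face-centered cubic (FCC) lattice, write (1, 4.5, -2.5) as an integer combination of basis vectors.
8b₁ - 6b₂ + b₃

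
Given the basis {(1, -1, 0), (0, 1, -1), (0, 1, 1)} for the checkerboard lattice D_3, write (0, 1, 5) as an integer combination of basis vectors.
-2b₂ + 3b₃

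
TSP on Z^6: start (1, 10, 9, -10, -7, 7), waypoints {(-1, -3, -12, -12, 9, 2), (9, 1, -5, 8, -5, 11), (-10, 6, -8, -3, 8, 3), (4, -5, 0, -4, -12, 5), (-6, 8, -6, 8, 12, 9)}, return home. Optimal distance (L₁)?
244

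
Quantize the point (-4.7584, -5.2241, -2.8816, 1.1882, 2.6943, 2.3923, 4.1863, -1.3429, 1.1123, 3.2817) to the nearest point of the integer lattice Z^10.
(-5, -5, -3, 1, 3, 2, 4, -1, 1, 3)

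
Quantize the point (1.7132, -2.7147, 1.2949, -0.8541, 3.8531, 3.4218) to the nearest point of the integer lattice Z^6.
(2, -3, 1, -1, 4, 3)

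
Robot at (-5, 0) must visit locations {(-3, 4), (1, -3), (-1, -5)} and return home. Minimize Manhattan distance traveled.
30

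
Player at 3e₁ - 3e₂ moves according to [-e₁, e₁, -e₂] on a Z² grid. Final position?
(3, -4)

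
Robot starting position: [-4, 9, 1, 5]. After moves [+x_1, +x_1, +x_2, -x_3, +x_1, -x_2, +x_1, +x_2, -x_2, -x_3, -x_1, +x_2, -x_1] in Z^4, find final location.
(-2, 10, -1, 5)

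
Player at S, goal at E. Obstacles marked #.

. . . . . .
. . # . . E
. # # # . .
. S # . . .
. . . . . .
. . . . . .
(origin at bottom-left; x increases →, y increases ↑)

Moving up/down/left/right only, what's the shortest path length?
8
(one shortest path: (1, 2) → (1, 1) → (2, 1) → (3, 1) → (4, 1) → (5, 1) → (5, 2) → (5, 3) → (5, 4))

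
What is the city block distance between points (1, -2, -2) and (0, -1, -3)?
3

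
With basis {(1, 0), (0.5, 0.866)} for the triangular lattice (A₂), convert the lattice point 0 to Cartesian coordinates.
(0, 0)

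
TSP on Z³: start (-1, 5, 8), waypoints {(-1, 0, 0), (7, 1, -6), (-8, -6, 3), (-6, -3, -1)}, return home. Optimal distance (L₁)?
82
(one optimal route: (-1, 5, 8) → (-1, 0, 0) → (7, 1, -6) → (-6, -3, -1) → (-8, -6, 3) → (-1, 5, 8))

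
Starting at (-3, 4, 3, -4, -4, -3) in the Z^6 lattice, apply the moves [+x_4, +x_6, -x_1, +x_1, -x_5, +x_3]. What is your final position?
(-3, 4, 4, -3, -5, -2)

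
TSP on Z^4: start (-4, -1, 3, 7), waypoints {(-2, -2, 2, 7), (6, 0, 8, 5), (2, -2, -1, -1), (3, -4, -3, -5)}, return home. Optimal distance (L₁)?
74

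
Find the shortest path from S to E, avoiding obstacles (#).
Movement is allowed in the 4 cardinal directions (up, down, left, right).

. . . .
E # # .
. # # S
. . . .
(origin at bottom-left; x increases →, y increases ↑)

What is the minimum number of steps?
6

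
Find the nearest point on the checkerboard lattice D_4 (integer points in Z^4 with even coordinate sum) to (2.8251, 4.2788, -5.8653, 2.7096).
(3, 4, -6, 3)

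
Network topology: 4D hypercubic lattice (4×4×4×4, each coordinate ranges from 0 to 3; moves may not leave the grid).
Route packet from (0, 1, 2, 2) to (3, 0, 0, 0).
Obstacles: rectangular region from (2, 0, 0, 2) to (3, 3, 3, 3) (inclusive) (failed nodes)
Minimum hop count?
8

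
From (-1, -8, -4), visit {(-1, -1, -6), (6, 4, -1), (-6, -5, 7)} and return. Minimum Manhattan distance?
74
(one optimal route: (-1, -8, -4) → (-1, -1, -6) → (6, 4, -1) → (-6, -5, 7) → (-1, -8, -4))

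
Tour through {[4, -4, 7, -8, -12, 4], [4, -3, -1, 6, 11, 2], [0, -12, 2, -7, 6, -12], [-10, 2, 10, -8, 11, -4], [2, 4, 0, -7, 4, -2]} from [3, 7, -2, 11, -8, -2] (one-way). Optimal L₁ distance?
206
(one optimal route: (3, 7, -2, 11, -8, -2) → (4, -3, -1, 6, 11, 2) → (4, -4, 7, -8, -12, 4) → (0, -12, 2, -7, 6, -12) → (2, 4, 0, -7, 4, -2) → (-10, 2, 10, -8, 11, -4))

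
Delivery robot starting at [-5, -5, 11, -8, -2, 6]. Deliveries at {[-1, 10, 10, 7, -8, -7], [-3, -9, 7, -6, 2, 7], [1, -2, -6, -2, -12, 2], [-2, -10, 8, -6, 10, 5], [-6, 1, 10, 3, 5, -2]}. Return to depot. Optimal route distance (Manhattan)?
202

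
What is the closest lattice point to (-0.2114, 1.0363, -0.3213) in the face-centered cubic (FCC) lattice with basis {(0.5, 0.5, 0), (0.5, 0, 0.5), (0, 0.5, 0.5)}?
(-0.5, 1, -0.5)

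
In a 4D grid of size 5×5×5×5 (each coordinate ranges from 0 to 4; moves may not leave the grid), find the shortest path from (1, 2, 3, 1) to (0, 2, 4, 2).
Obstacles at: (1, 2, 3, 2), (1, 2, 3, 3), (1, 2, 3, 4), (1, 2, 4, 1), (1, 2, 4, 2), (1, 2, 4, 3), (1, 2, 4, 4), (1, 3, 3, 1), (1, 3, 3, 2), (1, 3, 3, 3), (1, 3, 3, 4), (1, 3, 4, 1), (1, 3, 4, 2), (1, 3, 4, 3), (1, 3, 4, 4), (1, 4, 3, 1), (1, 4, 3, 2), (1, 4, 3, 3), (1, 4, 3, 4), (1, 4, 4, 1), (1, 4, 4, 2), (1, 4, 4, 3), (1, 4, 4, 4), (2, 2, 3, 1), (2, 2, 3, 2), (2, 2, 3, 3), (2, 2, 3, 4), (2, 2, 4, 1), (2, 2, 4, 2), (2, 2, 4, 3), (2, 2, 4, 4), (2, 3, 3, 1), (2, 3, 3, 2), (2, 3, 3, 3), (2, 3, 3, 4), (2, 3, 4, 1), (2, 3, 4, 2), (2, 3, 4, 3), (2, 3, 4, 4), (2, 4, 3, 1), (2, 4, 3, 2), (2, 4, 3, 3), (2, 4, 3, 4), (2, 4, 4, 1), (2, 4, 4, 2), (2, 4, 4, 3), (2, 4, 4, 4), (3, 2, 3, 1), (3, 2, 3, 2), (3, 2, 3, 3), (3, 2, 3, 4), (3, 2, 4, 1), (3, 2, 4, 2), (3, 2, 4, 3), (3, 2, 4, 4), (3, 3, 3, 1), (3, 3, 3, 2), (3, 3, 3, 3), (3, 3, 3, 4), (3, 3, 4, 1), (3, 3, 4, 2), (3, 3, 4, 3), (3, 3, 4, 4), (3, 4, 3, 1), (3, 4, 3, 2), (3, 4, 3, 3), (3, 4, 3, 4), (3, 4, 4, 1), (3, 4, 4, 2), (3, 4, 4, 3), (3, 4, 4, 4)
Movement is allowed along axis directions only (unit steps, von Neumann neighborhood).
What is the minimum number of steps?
3
(one shortest path: (1, 2, 3, 1) → (0, 2, 3, 1) → (0, 2, 4, 1) → (0, 2, 4, 2))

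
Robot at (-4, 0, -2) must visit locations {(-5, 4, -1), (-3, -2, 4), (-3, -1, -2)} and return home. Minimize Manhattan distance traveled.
28
(one optimal route: (-4, 0, -2) → (-5, 4, -1) → (-3, -2, 4) → (-3, -1, -2) → (-4, 0, -2))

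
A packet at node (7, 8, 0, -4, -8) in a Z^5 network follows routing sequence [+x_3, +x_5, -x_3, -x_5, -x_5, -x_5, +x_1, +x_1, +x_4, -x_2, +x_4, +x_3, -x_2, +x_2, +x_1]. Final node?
(10, 7, 1, -2, -10)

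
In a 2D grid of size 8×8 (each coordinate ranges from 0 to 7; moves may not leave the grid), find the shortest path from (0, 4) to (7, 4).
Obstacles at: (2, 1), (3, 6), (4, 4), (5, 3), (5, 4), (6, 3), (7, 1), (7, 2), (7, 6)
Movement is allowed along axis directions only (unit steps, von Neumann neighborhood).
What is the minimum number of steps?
9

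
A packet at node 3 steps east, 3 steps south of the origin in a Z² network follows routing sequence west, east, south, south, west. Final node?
(2, -5)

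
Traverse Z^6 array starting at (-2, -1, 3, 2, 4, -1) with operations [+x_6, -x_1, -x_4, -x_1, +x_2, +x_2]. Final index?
(-4, 1, 3, 1, 4, 0)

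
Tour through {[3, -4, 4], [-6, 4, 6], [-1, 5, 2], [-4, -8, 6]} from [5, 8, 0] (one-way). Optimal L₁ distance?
48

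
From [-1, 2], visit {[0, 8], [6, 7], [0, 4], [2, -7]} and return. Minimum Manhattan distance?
44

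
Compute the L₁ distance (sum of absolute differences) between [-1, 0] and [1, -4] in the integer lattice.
6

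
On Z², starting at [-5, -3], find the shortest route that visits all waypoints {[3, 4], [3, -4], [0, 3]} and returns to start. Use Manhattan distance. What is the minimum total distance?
32
(one optimal route: (-5, -3) → (3, -4) → (3, 4) → (0, 3) → (-5, -3))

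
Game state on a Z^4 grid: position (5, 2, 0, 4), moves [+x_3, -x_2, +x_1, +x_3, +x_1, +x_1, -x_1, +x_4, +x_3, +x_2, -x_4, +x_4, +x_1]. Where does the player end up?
(8, 2, 3, 5)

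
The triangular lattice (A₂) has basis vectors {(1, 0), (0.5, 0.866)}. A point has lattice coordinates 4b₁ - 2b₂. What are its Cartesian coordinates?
(3, -1.732)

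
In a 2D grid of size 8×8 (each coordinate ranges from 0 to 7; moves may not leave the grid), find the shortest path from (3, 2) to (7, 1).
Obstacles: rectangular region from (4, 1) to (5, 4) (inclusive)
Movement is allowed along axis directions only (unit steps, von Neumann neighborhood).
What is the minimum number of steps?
7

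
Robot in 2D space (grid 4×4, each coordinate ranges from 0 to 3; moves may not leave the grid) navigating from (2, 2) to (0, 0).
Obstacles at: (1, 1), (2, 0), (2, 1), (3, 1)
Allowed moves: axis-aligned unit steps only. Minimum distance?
4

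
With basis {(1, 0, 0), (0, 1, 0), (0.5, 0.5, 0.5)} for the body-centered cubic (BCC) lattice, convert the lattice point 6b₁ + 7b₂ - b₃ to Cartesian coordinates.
(5.5, 6.5, -0.5)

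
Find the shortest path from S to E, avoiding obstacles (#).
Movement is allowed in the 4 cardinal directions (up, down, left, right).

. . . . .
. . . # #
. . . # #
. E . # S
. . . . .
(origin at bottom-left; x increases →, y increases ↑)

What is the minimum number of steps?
5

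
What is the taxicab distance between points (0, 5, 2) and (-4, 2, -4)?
13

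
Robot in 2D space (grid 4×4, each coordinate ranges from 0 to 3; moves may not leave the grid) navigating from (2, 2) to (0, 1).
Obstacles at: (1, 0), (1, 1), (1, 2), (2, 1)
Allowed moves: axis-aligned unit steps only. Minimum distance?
5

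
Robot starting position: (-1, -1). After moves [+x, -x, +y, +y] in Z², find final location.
(-1, 1)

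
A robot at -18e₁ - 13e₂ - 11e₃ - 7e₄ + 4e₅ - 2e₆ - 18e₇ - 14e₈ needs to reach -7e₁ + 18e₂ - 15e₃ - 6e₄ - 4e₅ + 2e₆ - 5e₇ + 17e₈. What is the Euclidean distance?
48.0521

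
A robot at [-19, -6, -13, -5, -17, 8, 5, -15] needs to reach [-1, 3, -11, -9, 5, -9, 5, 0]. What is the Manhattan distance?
87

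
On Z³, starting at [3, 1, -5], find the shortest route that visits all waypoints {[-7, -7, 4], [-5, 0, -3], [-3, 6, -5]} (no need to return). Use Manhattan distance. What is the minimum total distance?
37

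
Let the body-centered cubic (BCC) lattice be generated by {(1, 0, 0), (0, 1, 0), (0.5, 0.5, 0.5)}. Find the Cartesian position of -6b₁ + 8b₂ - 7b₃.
(-9.5, 4.5, -3.5)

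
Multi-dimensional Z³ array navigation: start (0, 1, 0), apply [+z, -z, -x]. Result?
(-1, 1, 0)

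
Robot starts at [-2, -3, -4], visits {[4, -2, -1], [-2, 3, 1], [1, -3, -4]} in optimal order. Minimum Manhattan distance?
23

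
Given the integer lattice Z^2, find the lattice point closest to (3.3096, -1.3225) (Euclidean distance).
(3, -1)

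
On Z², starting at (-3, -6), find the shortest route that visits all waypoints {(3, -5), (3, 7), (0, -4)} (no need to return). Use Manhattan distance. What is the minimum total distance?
21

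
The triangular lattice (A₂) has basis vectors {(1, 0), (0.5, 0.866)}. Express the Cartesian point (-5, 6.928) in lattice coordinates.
-9b₁ + 8b₂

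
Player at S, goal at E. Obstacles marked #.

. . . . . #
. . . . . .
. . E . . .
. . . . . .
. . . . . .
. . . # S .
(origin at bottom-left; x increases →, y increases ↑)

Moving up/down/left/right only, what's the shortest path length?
5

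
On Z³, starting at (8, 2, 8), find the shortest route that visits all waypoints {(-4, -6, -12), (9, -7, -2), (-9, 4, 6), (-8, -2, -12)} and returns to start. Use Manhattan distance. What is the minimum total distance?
98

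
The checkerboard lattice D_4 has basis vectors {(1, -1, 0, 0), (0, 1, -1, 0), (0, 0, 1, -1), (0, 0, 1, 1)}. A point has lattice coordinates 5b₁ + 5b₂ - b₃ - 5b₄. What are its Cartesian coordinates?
(5, 0, -11, -4)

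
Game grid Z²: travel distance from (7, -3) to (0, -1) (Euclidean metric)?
7.28011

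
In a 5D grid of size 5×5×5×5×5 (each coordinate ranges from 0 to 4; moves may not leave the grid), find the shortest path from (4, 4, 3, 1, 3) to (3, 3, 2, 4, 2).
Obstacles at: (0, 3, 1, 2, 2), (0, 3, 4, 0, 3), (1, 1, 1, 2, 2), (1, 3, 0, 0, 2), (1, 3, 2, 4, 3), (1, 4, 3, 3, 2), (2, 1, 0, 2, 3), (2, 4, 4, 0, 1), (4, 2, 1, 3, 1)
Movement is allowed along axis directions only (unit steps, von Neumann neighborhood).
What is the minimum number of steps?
7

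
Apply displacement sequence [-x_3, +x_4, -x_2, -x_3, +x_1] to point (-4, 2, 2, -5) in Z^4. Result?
(-3, 1, 0, -4)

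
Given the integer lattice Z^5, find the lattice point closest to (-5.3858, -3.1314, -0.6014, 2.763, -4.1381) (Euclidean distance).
(-5, -3, -1, 3, -4)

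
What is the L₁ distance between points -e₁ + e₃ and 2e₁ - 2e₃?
6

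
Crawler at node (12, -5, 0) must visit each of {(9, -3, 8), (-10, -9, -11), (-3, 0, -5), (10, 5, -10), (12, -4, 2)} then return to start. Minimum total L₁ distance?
120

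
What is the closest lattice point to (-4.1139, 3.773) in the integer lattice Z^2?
(-4, 4)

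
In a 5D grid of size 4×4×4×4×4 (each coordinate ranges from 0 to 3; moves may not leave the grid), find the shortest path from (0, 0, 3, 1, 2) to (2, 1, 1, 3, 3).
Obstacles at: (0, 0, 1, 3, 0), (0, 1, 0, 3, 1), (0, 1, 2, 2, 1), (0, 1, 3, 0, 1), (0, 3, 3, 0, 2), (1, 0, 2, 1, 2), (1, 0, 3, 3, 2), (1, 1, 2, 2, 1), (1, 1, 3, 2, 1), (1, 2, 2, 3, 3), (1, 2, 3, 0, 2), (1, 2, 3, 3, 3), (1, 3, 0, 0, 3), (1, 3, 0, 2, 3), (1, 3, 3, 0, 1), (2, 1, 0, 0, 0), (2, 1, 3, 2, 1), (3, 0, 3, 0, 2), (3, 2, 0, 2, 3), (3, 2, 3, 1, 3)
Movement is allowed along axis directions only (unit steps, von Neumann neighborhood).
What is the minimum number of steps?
8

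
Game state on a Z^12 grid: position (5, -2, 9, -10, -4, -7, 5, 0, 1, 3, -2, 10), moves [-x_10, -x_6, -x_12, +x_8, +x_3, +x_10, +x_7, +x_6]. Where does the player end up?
(5, -2, 10, -10, -4, -7, 6, 1, 1, 3, -2, 9)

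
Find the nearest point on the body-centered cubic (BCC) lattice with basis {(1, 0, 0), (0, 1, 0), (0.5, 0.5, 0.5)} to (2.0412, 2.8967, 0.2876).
(2, 3, 0)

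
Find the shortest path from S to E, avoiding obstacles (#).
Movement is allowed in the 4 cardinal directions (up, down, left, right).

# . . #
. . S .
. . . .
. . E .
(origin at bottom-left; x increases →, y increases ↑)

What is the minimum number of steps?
2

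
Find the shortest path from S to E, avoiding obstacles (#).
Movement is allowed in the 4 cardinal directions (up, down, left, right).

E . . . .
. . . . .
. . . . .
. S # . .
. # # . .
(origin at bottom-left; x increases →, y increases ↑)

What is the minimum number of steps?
4
(one shortest path: (1, 1) → (0, 1) → (0, 2) → (0, 3) → (0, 4))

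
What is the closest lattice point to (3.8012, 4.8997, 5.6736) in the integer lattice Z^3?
(4, 5, 6)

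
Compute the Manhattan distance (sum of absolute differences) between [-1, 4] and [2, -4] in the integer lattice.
11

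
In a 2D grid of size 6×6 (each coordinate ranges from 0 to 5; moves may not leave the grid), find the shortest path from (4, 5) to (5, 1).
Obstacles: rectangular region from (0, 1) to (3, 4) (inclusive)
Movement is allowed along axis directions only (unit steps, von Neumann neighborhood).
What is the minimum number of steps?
5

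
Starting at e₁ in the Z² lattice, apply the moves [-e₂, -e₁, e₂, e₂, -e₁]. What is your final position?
(-1, 1)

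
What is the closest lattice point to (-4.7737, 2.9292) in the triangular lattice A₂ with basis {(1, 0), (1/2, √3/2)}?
(-4.5, 2.598)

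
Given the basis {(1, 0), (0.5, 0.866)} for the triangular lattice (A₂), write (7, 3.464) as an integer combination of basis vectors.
5b₁ + 4b₂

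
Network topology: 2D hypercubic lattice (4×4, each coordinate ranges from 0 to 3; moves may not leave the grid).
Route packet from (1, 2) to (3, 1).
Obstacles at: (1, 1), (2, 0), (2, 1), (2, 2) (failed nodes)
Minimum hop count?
5
(one shortest path: (1, 2) → (1, 3) → (2, 3) → (3, 3) → (3, 2) → (3, 1))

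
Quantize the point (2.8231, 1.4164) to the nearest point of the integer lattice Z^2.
(3, 1)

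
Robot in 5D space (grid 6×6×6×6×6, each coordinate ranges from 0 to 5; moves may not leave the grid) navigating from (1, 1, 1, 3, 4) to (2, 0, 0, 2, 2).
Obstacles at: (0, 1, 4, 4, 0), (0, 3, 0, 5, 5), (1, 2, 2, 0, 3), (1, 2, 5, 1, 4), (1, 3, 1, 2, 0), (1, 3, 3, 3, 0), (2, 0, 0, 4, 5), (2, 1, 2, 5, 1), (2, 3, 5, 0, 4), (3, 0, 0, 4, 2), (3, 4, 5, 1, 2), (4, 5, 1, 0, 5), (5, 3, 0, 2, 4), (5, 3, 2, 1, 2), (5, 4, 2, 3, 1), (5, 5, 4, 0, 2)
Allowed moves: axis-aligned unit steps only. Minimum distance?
6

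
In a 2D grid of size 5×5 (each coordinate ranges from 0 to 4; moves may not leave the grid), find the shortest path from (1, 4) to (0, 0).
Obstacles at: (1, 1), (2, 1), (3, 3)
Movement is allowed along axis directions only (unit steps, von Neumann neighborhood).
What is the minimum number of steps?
5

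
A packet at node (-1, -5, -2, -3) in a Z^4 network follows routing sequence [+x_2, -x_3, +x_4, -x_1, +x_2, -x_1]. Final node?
(-3, -3, -3, -2)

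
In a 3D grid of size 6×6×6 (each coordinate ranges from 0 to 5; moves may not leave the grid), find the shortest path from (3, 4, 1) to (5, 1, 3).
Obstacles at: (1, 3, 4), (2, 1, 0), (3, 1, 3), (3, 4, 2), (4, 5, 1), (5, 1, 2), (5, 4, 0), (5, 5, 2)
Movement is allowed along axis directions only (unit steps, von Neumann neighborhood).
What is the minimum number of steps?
7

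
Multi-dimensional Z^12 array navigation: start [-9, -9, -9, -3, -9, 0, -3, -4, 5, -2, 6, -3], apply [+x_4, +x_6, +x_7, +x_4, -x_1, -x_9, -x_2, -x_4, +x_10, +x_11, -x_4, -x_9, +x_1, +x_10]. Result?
(-9, -10, -9, -3, -9, 1, -2, -4, 3, 0, 7, -3)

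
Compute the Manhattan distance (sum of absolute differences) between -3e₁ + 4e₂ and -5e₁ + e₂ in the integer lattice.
5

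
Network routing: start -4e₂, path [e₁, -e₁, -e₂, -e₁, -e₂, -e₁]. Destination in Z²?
(-2, -6)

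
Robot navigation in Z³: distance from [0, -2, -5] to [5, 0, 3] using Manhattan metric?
15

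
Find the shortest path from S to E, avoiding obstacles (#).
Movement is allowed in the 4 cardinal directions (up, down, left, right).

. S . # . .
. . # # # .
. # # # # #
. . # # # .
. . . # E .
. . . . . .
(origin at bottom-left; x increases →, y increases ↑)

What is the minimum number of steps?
11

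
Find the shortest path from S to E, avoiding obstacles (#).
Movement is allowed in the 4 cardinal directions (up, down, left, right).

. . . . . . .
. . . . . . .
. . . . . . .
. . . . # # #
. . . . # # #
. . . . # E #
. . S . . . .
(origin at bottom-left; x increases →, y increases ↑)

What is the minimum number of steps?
4
(one shortest path: (2, 0) → (3, 0) → (4, 0) → (5, 0) → (5, 1))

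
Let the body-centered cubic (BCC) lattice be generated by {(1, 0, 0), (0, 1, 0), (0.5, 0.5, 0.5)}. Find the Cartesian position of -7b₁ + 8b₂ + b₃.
(-6.5, 8.5, 0.5)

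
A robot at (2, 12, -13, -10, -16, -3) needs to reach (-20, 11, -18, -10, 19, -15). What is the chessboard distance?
35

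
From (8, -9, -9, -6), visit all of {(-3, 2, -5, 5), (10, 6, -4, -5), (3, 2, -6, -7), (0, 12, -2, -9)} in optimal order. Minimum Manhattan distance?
83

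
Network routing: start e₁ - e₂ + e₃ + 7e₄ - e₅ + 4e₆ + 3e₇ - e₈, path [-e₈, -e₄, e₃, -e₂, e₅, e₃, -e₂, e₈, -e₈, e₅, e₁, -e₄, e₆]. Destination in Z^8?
(2, -3, 3, 5, 1, 5, 3, -2)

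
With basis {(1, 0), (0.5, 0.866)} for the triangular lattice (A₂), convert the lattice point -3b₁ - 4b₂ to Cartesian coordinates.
(-5, -3.464)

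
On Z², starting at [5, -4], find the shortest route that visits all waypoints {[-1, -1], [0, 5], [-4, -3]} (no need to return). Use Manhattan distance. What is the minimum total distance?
22
(one optimal route: (5, -4) → (-4, -3) → (-1, -1) → (0, 5))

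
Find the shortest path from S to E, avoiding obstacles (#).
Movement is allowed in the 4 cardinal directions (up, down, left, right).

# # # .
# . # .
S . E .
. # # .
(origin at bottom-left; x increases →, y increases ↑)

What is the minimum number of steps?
2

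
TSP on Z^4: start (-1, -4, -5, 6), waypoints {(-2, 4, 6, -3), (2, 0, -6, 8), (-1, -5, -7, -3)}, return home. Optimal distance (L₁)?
76
(one optimal route: (-1, -4, -5, 6) → (2, 0, -6, 8) → (-2, 4, 6, -3) → (-1, -5, -7, -3) → (-1, -4, -5, 6))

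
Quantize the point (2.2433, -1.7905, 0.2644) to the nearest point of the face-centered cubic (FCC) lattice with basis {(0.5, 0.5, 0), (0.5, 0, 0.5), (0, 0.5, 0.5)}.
(2.5, -2, 0.5)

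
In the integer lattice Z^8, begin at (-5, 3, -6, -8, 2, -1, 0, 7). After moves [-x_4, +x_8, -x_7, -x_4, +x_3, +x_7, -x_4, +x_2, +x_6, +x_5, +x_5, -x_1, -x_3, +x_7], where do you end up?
(-6, 4, -6, -11, 4, 0, 1, 8)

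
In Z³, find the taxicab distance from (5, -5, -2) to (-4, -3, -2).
11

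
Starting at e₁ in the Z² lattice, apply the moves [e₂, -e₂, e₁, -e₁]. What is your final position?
(1, 0)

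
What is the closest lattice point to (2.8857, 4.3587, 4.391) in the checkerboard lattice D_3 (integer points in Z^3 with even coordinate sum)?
(3, 4, 5)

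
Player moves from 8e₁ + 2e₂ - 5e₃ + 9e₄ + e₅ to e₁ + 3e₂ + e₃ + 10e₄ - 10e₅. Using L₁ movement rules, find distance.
26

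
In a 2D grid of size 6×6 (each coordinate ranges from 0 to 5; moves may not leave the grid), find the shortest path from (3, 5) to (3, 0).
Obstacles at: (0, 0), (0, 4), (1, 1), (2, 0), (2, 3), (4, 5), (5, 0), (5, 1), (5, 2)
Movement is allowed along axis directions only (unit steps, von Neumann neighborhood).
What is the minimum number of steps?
5
(one shortest path: (3, 5) → (3, 4) → (3, 3) → (3, 2) → (3, 1) → (3, 0))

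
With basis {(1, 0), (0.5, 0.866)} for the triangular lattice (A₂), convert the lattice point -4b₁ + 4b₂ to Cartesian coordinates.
(-2, 3.464)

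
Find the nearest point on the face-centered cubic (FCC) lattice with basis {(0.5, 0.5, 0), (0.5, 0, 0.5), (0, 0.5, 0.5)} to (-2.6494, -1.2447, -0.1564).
(-2.5, -1.5, 0)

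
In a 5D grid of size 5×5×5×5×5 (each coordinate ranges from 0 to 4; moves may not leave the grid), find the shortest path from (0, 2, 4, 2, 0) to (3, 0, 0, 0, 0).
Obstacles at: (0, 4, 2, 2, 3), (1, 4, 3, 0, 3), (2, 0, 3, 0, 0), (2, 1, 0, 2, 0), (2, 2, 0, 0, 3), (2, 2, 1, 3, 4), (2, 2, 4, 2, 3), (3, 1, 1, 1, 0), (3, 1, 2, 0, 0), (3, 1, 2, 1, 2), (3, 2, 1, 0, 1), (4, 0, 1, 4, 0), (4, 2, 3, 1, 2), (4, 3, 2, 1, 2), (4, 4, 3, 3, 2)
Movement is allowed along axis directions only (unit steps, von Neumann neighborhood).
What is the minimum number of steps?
11
(one shortest path: (0, 2, 4, 2, 0) → (1, 2, 4, 2, 0) → (2, 2, 4, 2, 0) → (3, 2, 4, 2, 0) → (3, 1, 4, 2, 0) → (3, 0, 4, 2, 0) → (3, 0, 3, 2, 0) → (3, 0, 2, 2, 0) → (3, 0, 1, 2, 0) → (3, 0, 0, 2, 0) → (3, 0, 0, 1, 0) → (3, 0, 0, 0, 0))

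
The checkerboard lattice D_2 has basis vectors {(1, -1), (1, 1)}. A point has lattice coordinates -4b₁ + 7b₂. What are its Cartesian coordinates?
(3, 11)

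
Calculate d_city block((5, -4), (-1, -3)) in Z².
7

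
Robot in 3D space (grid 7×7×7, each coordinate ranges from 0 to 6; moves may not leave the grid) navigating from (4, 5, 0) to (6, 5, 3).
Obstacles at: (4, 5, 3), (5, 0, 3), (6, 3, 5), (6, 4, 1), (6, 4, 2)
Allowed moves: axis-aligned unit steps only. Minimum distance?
5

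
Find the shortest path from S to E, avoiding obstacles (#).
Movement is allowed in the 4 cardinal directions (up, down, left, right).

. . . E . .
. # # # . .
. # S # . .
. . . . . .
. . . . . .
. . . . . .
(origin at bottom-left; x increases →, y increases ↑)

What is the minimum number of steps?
7
(one shortest path: (2, 3) → (2, 2) → (3, 2) → (4, 2) → (4, 3) → (4, 4) → (4, 5) → (3, 5))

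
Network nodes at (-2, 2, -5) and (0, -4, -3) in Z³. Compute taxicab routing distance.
10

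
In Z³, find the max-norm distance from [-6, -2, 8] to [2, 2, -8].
16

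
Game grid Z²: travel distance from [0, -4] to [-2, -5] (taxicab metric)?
3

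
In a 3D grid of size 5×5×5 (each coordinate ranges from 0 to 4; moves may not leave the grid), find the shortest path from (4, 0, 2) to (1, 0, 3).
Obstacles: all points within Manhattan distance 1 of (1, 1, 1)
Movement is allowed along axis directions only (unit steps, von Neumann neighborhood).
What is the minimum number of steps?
4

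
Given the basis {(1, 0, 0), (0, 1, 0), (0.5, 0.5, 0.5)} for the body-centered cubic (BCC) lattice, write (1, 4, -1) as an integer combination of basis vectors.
2b₁ + 5b₂ - 2b₃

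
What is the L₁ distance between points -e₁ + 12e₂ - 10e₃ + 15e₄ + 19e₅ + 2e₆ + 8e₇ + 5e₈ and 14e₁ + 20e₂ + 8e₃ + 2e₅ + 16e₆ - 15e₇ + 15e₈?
120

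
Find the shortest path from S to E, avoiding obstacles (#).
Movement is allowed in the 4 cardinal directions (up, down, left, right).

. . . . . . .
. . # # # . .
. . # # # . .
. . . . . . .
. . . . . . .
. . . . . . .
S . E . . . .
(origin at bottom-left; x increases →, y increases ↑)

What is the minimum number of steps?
2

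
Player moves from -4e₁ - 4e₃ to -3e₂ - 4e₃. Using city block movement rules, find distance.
7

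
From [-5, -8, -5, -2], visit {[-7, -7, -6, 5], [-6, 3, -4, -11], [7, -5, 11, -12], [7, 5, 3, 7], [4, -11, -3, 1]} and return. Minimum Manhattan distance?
160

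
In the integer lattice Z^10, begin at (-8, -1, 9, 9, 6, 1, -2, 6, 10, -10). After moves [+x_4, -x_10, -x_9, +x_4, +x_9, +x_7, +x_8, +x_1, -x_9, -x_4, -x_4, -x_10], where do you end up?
(-7, -1, 9, 9, 6, 1, -1, 7, 9, -12)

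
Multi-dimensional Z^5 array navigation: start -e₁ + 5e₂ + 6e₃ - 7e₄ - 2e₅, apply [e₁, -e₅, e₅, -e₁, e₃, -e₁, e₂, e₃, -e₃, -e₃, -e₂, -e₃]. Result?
(-2, 5, 5, -7, -2)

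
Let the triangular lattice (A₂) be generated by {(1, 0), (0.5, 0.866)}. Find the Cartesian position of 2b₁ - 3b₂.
(0.5, -2.598)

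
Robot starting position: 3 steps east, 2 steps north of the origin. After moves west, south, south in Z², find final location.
(2, 0)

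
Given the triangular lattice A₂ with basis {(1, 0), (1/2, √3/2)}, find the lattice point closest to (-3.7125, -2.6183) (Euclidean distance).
(-3.5, -2.598)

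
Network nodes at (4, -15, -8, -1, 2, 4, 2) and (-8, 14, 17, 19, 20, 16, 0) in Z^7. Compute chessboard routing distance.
29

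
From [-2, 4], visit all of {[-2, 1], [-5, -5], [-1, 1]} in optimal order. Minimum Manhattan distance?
14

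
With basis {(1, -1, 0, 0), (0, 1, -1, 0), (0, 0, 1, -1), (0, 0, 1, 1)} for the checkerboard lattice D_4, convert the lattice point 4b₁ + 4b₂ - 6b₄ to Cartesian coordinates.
(4, 0, -10, -6)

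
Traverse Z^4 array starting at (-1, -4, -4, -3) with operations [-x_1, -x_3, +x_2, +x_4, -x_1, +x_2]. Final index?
(-3, -2, -5, -2)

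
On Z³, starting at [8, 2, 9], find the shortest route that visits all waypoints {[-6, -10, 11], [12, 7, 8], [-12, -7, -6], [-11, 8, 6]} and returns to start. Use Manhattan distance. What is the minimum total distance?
118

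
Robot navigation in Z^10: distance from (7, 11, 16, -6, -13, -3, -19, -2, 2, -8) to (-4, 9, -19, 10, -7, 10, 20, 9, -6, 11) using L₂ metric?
62.2736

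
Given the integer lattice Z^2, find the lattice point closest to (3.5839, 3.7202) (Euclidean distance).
(4, 4)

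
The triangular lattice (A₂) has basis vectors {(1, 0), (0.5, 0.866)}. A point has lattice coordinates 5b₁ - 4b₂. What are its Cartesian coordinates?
(3, -3.464)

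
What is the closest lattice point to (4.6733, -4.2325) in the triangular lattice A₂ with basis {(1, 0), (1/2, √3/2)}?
(4.5, -4.33)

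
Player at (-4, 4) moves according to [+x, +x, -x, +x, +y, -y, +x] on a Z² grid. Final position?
(-1, 4)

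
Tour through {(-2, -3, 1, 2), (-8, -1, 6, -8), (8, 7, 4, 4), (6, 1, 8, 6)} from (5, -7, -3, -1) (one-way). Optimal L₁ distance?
87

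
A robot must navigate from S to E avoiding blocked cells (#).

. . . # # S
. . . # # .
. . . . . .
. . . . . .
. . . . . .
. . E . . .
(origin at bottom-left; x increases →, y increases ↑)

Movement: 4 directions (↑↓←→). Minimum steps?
8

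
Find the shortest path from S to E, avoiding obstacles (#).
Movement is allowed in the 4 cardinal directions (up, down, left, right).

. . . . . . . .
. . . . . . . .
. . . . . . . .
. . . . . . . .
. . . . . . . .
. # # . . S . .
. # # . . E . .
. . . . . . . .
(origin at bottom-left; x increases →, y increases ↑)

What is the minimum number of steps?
1
(one shortest path: (5, 2) → (5, 1))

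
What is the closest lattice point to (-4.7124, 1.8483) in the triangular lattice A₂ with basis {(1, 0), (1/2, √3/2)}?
(-5, 1.732)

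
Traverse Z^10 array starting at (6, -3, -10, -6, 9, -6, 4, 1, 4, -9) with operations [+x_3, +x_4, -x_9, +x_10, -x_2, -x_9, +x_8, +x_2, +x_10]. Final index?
(6, -3, -9, -5, 9, -6, 4, 2, 2, -7)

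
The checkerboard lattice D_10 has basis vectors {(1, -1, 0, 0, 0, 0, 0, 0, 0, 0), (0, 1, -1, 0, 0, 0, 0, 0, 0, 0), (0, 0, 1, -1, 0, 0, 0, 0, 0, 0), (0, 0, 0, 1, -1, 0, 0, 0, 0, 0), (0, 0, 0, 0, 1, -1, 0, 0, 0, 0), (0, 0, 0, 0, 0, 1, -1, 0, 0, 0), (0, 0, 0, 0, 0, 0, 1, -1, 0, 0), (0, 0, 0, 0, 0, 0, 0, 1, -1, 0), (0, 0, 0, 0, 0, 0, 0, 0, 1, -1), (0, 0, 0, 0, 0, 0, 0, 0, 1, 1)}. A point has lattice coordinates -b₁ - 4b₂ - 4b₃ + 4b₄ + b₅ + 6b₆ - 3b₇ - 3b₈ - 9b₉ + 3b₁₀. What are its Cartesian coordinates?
(-1, -3, 0, 8, -3, 5, -9, 0, -3, 12)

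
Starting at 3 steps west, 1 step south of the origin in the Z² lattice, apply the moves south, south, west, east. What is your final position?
(-3, -3)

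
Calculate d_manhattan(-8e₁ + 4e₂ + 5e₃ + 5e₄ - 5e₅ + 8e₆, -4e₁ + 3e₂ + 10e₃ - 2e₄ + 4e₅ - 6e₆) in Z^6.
40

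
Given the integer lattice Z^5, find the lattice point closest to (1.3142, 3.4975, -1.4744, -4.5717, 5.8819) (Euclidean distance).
(1, 3, -1, -5, 6)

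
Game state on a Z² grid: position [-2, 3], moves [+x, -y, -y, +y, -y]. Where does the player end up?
(-1, 1)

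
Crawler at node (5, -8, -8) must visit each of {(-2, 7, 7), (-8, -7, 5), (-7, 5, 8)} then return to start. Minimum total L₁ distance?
88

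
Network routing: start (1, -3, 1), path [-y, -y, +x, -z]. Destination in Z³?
(2, -5, 0)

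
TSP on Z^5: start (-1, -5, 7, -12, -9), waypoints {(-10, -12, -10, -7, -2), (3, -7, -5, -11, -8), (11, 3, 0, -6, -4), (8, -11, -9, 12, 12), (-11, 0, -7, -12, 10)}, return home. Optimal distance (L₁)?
242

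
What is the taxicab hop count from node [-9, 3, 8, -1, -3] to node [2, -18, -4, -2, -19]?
61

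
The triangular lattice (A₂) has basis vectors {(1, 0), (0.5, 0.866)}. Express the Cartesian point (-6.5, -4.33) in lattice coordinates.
-4b₁ - 5b₂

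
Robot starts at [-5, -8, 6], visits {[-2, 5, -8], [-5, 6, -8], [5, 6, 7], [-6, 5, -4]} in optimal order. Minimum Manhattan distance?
57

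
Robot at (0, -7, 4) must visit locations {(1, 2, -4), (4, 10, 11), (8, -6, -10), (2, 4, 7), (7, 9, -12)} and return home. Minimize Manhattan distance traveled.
112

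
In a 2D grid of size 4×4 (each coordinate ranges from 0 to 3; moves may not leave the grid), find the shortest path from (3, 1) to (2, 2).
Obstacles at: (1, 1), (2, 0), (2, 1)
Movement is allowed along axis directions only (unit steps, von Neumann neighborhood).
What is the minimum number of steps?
2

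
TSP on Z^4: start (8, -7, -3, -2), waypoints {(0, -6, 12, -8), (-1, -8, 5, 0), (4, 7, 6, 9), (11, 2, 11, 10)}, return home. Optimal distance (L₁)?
132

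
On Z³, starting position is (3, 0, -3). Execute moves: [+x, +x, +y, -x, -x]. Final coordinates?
(3, 1, -3)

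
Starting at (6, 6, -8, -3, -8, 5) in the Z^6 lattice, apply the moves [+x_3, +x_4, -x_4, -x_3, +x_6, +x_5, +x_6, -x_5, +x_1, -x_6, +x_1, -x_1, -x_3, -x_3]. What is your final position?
(7, 6, -10, -3, -8, 6)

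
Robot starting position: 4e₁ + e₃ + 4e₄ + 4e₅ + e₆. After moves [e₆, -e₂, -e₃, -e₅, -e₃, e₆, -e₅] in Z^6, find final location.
(4, -1, -1, 4, 2, 3)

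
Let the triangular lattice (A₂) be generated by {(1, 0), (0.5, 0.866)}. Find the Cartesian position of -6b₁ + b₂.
(-5.5, 0.866)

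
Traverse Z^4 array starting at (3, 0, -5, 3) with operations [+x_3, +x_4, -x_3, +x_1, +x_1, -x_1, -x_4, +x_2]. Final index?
(4, 1, -5, 3)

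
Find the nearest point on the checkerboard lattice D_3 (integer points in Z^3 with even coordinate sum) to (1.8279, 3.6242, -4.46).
(2, 4, -4)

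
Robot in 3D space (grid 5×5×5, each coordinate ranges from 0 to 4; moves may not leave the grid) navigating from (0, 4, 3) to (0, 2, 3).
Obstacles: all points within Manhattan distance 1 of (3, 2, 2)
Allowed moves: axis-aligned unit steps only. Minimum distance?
2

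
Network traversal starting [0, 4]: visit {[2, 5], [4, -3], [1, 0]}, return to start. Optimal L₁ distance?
24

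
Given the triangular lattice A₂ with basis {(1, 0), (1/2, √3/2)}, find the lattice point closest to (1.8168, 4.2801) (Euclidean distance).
(1.5, 4.33)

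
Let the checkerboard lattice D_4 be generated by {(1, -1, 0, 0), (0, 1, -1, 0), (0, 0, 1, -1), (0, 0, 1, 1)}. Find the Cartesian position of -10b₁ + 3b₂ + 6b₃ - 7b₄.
(-10, 13, -4, -13)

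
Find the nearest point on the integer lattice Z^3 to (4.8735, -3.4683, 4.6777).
(5, -3, 5)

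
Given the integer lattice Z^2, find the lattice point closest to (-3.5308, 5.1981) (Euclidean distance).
(-4, 5)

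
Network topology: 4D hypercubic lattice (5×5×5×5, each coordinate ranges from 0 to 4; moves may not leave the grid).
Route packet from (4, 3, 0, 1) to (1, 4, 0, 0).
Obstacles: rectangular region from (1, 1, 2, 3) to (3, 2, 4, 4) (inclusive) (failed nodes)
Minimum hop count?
5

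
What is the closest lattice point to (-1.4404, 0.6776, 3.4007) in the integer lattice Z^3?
(-1, 1, 3)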